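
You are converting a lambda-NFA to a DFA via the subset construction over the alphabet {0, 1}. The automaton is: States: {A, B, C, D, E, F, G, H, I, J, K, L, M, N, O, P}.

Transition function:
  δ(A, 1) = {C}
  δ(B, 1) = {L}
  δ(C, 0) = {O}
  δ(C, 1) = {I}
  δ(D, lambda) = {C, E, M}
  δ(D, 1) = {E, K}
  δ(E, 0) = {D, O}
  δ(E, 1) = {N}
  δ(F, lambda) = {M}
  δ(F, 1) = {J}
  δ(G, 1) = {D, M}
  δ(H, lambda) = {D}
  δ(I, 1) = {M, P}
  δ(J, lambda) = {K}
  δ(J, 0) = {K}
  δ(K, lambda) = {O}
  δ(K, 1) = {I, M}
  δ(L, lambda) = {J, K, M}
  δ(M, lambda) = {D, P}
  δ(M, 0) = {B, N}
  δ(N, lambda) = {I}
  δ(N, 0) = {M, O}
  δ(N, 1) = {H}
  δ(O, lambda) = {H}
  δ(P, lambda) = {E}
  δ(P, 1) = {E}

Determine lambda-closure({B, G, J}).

{B, C, D, E, G, H, J, K, M, O, P}

Start with {B, G, J}.
From J via lambda: add K.
From K via lambda: add O.
From O via lambda: add H.
From H via lambda: add D.
From D via lambda: add C, E, M.
From M via lambda: add P.
No new states can be added; the closed set is {B, C, D, E, G, H, J, K, M, O, P}.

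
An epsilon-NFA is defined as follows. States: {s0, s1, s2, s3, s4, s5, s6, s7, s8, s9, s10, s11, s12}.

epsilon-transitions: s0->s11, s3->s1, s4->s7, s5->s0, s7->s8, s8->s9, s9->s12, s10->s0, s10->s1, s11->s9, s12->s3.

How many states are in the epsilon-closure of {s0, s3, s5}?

7

Start with {s0, s3, s5}.
From s0 via epsilon: add s11.
From s3 via epsilon: add s1.
From s11 via epsilon: add s9.
From s9 via epsilon: add s12.
epsilon-closure = {s0, s1, s3, s5, s9, s11, s12}, which has 7 states.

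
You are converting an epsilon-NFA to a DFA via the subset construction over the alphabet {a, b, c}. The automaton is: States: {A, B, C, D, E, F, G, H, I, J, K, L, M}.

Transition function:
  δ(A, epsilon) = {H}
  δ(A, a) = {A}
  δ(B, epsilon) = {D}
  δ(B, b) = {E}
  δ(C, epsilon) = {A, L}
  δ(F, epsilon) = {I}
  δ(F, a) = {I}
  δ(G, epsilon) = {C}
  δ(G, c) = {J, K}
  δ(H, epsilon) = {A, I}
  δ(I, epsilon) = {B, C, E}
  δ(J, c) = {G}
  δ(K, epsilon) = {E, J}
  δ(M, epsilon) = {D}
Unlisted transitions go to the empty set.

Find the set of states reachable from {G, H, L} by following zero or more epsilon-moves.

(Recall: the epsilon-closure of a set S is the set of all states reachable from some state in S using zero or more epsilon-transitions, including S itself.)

Start with {G, H, L}.
From G via epsilon: add C.
From H via epsilon: add A, I.
From I via epsilon: add B, E.
From B via epsilon: add D.
No new states can be added; the closed set is {A, B, C, D, E, G, H, I, L}.

{A, B, C, D, E, G, H, I, L}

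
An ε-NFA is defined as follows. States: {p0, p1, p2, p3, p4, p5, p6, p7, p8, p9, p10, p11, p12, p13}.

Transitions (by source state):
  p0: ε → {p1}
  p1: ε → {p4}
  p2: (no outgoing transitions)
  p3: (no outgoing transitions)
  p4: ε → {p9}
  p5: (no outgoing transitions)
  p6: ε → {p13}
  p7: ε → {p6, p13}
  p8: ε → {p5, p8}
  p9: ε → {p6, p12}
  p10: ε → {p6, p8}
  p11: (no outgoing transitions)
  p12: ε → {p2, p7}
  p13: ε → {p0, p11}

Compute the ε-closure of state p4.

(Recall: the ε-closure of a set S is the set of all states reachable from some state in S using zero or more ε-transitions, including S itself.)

Start with {p4}.
From p4 via ε: add p9.
From p9 via ε: add p6, p12.
From p6 via ε: add p13.
From p12 via ε: add p2, p7.
From p13 via ε: add p0, p11.
From p0 via ε: add p1.
No new states can be added; the closed set is {p0, p1, p2, p4, p6, p7, p9, p11, p12, p13}.

{p0, p1, p2, p4, p6, p7, p9, p11, p12, p13}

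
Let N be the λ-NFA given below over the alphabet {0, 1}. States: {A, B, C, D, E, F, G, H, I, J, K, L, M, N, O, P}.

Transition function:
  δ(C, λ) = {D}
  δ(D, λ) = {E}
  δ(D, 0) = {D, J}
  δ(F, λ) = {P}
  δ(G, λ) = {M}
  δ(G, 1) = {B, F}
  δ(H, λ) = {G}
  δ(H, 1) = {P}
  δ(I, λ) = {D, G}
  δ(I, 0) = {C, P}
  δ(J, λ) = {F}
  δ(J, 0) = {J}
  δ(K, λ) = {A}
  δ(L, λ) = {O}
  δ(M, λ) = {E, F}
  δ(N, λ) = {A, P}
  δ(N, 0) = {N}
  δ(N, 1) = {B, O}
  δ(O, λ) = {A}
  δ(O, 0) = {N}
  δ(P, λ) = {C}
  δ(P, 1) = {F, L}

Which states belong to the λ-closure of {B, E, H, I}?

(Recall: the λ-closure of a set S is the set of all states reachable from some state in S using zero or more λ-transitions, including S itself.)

Start with {B, E, H, I}.
From H via λ: add G.
From I via λ: add D.
From G via λ: add M.
From M via λ: add F.
From F via λ: add P.
From P via λ: add C.
No new states can be added; the closed set is {B, C, D, E, F, G, H, I, M, P}.

{B, C, D, E, F, G, H, I, M, P}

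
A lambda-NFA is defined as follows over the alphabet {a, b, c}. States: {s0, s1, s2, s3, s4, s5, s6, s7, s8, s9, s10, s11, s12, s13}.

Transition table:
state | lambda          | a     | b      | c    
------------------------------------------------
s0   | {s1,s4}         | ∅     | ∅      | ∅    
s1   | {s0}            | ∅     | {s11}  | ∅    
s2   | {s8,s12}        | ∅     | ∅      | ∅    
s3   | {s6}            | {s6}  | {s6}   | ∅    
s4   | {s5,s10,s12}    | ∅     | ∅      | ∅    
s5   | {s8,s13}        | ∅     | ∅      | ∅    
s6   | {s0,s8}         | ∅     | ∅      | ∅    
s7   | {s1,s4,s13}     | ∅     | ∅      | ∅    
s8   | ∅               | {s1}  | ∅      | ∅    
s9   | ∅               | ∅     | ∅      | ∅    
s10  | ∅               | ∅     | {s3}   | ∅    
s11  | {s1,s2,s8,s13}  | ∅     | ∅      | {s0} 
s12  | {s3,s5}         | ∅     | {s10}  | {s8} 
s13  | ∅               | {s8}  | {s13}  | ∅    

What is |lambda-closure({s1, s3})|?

Start with {s1, s3}.
From s1 via lambda: add s0.
From s3 via lambda: add s6.
From s0 via lambda: add s4.
From s6 via lambda: add s8.
From s4 via lambda: add s5, s10, s12.
From s5 via lambda: add s13.
lambda-closure = {s0, s1, s3, s4, s5, s6, s8, s10, s12, s13}, which has 10 states.

10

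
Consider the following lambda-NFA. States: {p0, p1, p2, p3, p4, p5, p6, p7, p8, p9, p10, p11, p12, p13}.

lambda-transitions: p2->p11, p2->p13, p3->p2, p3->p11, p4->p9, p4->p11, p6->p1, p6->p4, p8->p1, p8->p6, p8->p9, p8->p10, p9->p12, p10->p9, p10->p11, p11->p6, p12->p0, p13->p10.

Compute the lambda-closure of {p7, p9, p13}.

Start with {p7, p9, p13}.
From p9 via lambda: add p12.
From p13 via lambda: add p10.
From p10 via lambda: add p11.
From p12 via lambda: add p0.
From p11 via lambda: add p6.
From p6 via lambda: add p1, p4.
No new states can be added; the closed set is {p0, p1, p4, p6, p7, p9, p10, p11, p12, p13}.

{p0, p1, p4, p6, p7, p9, p10, p11, p12, p13}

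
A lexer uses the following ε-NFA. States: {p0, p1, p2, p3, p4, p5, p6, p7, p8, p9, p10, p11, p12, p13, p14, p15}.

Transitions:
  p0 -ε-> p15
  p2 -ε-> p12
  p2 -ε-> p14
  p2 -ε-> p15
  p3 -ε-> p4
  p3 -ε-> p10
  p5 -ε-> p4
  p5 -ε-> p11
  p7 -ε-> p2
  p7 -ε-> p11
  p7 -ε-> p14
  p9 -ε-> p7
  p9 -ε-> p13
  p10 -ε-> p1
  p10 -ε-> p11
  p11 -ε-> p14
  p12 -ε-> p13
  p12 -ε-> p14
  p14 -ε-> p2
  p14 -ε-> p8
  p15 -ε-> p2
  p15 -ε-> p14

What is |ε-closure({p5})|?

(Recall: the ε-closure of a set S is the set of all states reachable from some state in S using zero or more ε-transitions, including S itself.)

9

Start with {p5}.
From p5 via ε: add p4, p11.
From p11 via ε: add p14.
From p14 via ε: add p2, p8.
From p2 via ε: add p12, p15.
From p12 via ε: add p13.
ε-closure = {p2, p4, p5, p8, p11, p12, p13, p14, p15}, which has 9 states.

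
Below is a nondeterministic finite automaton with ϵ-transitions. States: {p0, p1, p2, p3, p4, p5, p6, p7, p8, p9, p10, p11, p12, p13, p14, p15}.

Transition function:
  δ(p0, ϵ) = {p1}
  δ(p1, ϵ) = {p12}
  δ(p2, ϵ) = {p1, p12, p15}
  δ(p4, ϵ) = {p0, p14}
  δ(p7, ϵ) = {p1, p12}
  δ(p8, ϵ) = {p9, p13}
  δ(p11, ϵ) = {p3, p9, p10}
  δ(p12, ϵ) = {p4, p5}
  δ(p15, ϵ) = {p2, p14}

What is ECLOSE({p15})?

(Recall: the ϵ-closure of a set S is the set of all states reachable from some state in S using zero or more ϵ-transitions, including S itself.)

Start with {p15}.
From p15 via ϵ: add p2, p14.
From p2 via ϵ: add p1, p12.
From p12 via ϵ: add p4, p5.
From p4 via ϵ: add p0.
No new states can be added; the closed set is {p0, p1, p2, p4, p5, p12, p14, p15}.

{p0, p1, p2, p4, p5, p12, p14, p15}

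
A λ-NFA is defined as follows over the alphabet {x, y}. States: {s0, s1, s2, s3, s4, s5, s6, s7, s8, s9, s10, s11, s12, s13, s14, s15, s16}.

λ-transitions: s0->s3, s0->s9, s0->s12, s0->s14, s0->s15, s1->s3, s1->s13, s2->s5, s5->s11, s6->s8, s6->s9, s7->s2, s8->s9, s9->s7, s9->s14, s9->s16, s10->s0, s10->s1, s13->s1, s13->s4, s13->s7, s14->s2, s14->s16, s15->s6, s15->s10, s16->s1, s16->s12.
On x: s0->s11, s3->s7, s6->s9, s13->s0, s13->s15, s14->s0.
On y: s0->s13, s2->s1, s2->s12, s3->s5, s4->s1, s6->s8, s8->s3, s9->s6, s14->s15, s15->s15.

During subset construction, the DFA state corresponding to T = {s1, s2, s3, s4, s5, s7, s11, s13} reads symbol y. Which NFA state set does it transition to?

s2 on y → {s1, s12}.
s3 on y → {s5}.
s4 on y → {s1}.
No y-transition from s1, s5, s7, s11, s13.
Union after reading y: {s1, s5, s12}.
Now take the λ-closure:
From s1 via λ: add s3, s13.
From s5 via λ: add s11.
From s13 via λ: add s4, s7.
From s7 via λ: add s2.
No new states can be added; the closed set is {s1, s2, s3, s4, s5, s7, s11, s12, s13}.

{s1, s2, s3, s4, s5, s7, s11, s12, s13}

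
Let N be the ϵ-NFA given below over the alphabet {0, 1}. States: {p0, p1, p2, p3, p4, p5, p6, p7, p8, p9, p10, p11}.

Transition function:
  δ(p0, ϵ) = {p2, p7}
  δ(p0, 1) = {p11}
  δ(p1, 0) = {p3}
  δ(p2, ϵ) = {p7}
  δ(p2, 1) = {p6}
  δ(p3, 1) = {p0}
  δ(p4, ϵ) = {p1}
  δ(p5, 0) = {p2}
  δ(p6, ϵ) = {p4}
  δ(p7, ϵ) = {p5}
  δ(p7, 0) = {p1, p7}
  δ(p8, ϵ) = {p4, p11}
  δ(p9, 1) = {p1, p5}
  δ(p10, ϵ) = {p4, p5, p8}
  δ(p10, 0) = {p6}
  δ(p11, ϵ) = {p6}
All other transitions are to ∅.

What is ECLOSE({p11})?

Start with {p11}.
From p11 via ϵ: add p6.
From p6 via ϵ: add p4.
From p4 via ϵ: add p1.
No new states can be added; the closed set is {p1, p4, p6, p11}.

{p1, p4, p6, p11}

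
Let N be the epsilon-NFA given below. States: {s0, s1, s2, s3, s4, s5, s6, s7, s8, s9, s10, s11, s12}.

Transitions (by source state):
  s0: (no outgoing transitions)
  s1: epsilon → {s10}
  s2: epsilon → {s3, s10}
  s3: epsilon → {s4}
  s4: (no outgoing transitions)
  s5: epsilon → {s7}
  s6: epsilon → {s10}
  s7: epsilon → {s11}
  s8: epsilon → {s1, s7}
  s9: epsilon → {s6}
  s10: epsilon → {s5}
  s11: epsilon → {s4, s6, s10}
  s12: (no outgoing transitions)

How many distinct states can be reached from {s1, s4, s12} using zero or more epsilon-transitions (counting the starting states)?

Start with {s1, s4, s12}.
From s1 via epsilon: add s10.
From s10 via epsilon: add s5.
From s5 via epsilon: add s7.
From s7 via epsilon: add s11.
From s11 via epsilon: add s6.
epsilon-closure = {s1, s4, s5, s6, s7, s10, s11, s12}, which has 8 states.

8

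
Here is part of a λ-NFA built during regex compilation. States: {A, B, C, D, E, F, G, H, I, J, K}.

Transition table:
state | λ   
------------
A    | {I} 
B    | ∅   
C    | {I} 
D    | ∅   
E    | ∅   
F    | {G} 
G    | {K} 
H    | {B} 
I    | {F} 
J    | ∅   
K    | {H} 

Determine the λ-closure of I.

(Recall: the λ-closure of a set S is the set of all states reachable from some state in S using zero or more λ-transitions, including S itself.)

Start with {I}.
From I via λ: add F.
From F via λ: add G.
From G via λ: add K.
From K via λ: add H.
From H via λ: add B.
No new states can be added; the closed set is {B, F, G, H, I, K}.

{B, F, G, H, I, K}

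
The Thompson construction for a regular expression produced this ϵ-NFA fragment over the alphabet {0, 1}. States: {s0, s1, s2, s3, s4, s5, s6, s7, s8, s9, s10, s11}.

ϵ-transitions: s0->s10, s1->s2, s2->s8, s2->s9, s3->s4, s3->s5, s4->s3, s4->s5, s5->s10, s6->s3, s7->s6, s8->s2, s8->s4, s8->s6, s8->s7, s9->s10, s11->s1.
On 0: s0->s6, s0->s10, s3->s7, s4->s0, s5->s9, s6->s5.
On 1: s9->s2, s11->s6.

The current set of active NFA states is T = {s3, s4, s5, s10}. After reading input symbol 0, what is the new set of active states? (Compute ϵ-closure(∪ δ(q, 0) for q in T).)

s3 on 0 → {s7}.
s4 on 0 → {s0}.
s5 on 0 → {s9}.
No 0-transition from s10.
Union after reading 0: {s0, s7, s9}.
Now take the ϵ-closure:
From s0 via ϵ: add s10.
From s7 via ϵ: add s6.
From s6 via ϵ: add s3.
From s3 via ϵ: add s4, s5.
No new states can be added; the closed set is {s0, s3, s4, s5, s6, s7, s9, s10}.

{s0, s3, s4, s5, s6, s7, s9, s10}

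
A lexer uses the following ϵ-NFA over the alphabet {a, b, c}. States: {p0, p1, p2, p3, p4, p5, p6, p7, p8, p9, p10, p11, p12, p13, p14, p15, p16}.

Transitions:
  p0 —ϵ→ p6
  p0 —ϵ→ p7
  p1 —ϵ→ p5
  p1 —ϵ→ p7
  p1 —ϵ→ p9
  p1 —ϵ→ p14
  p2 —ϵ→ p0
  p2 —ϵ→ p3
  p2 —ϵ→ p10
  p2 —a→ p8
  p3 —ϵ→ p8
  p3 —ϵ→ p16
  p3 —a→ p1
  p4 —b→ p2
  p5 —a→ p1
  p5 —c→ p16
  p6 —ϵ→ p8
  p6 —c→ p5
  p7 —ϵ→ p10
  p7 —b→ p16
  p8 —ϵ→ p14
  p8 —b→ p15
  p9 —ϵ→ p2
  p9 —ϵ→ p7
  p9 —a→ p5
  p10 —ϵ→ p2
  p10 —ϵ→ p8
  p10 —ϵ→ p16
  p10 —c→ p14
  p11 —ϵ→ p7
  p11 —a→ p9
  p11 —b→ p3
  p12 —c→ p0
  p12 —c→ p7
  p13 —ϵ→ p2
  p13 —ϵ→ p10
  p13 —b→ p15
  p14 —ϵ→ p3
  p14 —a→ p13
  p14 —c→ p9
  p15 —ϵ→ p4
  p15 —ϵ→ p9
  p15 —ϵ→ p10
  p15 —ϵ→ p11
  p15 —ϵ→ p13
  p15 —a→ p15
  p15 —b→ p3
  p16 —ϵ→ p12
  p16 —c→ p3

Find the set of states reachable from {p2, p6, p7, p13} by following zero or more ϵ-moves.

{p0, p2, p3, p6, p7, p8, p10, p12, p13, p14, p16}

Start with {p2, p6, p7, p13}.
From p2 via ϵ: add p0, p3, p10.
From p6 via ϵ: add p8.
From p3 via ϵ: add p16.
From p8 via ϵ: add p14.
From p16 via ϵ: add p12.
No new states can be added; the closed set is {p0, p2, p3, p6, p7, p8, p10, p12, p13, p14, p16}.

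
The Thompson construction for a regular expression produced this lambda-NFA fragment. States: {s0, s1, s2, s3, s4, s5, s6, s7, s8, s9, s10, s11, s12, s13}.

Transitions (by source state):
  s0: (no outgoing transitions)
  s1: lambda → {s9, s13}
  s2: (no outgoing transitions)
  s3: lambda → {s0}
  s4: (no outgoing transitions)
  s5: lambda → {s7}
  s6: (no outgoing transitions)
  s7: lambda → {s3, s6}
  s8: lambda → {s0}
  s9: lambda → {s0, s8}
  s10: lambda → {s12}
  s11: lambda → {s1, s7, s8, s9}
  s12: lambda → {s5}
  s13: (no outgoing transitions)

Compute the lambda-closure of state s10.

Start with {s10}.
From s10 via lambda: add s12.
From s12 via lambda: add s5.
From s5 via lambda: add s7.
From s7 via lambda: add s3, s6.
From s3 via lambda: add s0.
No new states can be added; the closed set is {s0, s3, s5, s6, s7, s10, s12}.

{s0, s3, s5, s6, s7, s10, s12}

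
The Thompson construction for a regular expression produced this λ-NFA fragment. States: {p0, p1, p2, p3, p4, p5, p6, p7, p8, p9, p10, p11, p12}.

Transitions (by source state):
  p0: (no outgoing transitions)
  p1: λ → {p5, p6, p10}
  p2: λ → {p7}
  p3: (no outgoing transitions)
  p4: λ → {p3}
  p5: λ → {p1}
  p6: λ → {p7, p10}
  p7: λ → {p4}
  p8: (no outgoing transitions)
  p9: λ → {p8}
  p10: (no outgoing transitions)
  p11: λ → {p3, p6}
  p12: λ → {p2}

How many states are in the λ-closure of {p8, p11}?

Start with {p8, p11}.
From p11 via λ: add p3, p6.
From p6 via λ: add p7, p10.
From p7 via λ: add p4.
λ-closure = {p3, p4, p6, p7, p8, p10, p11}, which has 7 states.

7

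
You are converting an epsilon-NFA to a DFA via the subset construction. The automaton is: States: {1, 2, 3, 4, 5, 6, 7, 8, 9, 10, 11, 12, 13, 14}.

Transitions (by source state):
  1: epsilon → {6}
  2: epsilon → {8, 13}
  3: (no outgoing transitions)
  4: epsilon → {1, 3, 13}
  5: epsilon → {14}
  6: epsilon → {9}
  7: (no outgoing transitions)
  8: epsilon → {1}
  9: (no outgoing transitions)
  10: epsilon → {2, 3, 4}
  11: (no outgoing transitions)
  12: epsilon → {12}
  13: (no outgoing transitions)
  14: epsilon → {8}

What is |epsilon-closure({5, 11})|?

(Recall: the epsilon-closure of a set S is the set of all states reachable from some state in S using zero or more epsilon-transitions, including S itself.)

Start with {5, 11}.
From 5 via epsilon: add 14.
From 14 via epsilon: add 8.
From 8 via epsilon: add 1.
From 1 via epsilon: add 6.
From 6 via epsilon: add 9.
epsilon-closure = {1, 5, 6, 8, 9, 11, 14}, which has 7 states.

7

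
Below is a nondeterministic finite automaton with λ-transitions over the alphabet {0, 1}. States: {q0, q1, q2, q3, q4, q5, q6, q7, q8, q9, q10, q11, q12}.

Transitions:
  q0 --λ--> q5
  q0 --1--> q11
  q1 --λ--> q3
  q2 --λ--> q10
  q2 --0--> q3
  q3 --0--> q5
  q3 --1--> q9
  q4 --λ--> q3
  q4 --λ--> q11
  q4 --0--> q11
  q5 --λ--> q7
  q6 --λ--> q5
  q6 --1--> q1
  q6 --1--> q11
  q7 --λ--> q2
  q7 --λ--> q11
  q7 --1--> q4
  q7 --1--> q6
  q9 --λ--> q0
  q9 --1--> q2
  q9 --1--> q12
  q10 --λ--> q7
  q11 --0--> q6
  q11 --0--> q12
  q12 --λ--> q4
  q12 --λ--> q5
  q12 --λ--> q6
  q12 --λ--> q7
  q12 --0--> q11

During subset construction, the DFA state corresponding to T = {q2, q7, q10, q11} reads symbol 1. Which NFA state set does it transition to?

{q2, q3, q4, q5, q6, q7, q10, q11}

q7 on 1 → {q4, q6}.
No 1-transition from q2, q10, q11.
Union after reading 1: {q4, q6}.
Now take the λ-closure:
From q4 via λ: add q3, q11.
From q6 via λ: add q5.
From q5 via λ: add q7.
From q7 via λ: add q2.
From q2 via λ: add q10.
No new states can be added; the closed set is {q2, q3, q4, q5, q6, q7, q10, q11}.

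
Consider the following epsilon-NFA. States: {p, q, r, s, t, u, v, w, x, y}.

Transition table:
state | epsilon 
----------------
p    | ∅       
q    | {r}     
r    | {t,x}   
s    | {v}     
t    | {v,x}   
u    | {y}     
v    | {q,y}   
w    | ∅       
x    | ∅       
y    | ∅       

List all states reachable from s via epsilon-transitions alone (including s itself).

{q, r, s, t, v, x, y}

Start with {s}.
From s via epsilon: add v.
From v via epsilon: add q, y.
From q via epsilon: add r.
From r via epsilon: add t, x.
No new states can be added; the closed set is {q, r, s, t, v, x, y}.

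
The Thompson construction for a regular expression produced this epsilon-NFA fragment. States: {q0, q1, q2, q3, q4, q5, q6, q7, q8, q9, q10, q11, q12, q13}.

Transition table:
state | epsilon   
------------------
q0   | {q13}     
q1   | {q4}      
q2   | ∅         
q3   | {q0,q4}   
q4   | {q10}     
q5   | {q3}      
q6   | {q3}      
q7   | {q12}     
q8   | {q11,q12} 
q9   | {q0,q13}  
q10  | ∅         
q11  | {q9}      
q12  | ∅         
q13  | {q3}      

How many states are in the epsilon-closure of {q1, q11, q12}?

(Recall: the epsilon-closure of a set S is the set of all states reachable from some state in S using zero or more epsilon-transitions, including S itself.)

Start with {q1, q11, q12}.
From q1 via epsilon: add q4.
From q11 via epsilon: add q9.
From q4 via epsilon: add q10.
From q9 via epsilon: add q0, q13.
From q13 via epsilon: add q3.
epsilon-closure = {q0, q1, q3, q4, q9, q10, q11, q12, q13}, which has 9 states.

9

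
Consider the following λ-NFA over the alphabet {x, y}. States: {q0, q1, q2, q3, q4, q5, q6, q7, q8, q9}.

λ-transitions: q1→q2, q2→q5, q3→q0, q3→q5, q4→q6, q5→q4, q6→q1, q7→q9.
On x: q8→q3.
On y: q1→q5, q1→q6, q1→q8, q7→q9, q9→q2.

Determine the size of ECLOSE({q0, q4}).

Start with {q0, q4}.
From q4 via λ: add q6.
From q6 via λ: add q1.
From q1 via λ: add q2.
From q2 via λ: add q5.
λ-closure = {q0, q1, q2, q4, q5, q6}, which has 6 states.

6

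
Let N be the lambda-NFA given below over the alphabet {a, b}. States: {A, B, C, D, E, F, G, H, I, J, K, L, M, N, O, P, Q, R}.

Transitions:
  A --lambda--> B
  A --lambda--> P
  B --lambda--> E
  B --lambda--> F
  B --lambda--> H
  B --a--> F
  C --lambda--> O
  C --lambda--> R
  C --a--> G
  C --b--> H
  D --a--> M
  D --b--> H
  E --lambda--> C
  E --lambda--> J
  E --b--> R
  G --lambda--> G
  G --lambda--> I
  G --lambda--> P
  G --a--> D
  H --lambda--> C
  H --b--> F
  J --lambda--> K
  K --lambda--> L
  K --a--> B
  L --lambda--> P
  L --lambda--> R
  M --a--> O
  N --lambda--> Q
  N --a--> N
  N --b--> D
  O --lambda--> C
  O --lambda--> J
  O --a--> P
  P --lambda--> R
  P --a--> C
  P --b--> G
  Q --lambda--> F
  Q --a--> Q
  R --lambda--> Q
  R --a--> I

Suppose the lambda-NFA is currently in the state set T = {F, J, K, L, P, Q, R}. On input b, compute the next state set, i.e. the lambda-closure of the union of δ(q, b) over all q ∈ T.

{F, G, I, P, Q, R}

P on b → {G}.
No b-transition from F, J, K, L, Q, R.
Union after reading b: {G}.
Now take the lambda-closure:
From G via lambda: add I, P.
From P via lambda: add R.
From R via lambda: add Q.
From Q via lambda: add F.
No new states can be added; the closed set is {F, G, I, P, Q, R}.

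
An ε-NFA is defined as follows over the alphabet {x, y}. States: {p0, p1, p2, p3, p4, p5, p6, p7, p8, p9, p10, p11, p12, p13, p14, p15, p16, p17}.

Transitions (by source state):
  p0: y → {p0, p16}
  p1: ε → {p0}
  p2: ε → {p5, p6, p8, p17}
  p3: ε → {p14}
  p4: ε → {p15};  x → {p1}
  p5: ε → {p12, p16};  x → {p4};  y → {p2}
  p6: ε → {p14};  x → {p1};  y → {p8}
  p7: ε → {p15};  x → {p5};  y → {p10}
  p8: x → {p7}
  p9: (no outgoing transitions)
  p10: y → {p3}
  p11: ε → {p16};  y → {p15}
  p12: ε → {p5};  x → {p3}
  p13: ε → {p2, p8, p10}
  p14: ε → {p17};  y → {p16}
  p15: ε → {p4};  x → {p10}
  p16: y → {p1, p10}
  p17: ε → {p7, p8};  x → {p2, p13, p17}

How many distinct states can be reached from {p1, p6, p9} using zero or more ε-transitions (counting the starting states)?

Start with {p1, p6, p9}.
From p1 via ε: add p0.
From p6 via ε: add p14.
From p14 via ε: add p17.
From p17 via ε: add p7, p8.
From p7 via ε: add p15.
From p15 via ε: add p4.
ε-closure = {p0, p1, p4, p6, p7, p8, p9, p14, p15, p17}, which has 10 states.

10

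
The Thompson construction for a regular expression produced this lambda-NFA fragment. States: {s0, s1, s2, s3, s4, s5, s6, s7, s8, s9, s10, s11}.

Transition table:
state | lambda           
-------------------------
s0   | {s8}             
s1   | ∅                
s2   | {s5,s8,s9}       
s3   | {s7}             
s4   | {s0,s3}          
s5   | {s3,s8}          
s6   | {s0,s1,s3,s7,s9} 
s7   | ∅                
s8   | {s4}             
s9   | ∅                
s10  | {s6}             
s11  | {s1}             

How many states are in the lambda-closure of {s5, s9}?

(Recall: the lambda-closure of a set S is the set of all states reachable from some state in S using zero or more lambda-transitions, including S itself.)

7

Start with {s5, s9}.
From s5 via lambda: add s3, s8.
From s3 via lambda: add s7.
From s8 via lambda: add s4.
From s4 via lambda: add s0.
lambda-closure = {s0, s3, s4, s5, s7, s8, s9}, which has 7 states.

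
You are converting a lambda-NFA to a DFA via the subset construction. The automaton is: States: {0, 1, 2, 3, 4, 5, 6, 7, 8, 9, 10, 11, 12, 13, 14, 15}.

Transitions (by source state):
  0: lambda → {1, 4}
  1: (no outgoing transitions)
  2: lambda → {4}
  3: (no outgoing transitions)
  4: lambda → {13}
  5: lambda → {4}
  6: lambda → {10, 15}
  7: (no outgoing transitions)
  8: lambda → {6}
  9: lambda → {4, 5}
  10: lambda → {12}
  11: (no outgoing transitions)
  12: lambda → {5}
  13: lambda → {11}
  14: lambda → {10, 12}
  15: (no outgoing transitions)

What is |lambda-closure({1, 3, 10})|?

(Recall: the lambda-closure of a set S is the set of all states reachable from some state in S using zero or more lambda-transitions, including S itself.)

Start with {1, 3, 10}.
From 10 via lambda: add 12.
From 12 via lambda: add 5.
From 5 via lambda: add 4.
From 4 via lambda: add 13.
From 13 via lambda: add 11.
lambda-closure = {1, 3, 4, 5, 10, 11, 12, 13}, which has 8 states.

8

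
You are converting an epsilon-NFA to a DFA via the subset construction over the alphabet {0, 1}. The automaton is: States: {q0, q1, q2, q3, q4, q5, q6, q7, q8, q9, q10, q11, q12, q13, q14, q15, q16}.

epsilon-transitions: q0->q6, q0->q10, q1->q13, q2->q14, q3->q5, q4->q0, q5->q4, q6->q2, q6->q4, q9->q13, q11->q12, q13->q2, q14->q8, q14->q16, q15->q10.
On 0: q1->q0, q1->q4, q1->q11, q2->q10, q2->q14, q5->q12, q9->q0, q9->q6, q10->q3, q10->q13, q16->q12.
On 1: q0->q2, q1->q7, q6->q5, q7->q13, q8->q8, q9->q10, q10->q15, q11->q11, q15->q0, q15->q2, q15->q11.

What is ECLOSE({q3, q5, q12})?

Start with {q3, q5, q12}.
From q5 via epsilon: add q4.
From q4 via epsilon: add q0.
From q0 via epsilon: add q6, q10.
From q6 via epsilon: add q2.
From q2 via epsilon: add q14.
From q14 via epsilon: add q8, q16.
No new states can be added; the closed set is {q0, q2, q3, q4, q5, q6, q8, q10, q12, q14, q16}.

{q0, q2, q3, q4, q5, q6, q8, q10, q12, q14, q16}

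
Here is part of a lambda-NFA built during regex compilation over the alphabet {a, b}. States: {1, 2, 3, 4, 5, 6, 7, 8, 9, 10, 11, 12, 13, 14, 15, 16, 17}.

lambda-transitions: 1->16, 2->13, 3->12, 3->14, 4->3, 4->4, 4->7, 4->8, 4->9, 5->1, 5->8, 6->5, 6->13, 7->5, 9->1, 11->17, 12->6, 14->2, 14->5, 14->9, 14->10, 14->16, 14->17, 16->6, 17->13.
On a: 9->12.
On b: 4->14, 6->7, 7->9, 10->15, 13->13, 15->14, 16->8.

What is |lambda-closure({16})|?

6

Start with {16}.
From 16 via lambda: add 6.
From 6 via lambda: add 5, 13.
From 5 via lambda: add 1, 8.
lambda-closure = {1, 5, 6, 8, 13, 16}, which has 6 states.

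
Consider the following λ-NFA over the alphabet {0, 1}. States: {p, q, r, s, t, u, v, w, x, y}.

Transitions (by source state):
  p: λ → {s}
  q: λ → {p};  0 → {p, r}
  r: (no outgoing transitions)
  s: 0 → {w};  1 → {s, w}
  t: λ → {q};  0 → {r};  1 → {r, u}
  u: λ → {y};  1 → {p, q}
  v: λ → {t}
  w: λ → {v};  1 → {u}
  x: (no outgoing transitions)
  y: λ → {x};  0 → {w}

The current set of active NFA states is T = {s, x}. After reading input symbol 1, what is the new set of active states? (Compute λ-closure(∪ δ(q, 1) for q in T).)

s on 1 → {s, w}.
No 1-transition from x.
Union after reading 1: {s, w}.
Now take the λ-closure:
From w via λ: add v.
From v via λ: add t.
From t via λ: add q.
From q via λ: add p.
No new states can be added; the closed set is {p, q, s, t, v, w}.

{p, q, s, t, v, w}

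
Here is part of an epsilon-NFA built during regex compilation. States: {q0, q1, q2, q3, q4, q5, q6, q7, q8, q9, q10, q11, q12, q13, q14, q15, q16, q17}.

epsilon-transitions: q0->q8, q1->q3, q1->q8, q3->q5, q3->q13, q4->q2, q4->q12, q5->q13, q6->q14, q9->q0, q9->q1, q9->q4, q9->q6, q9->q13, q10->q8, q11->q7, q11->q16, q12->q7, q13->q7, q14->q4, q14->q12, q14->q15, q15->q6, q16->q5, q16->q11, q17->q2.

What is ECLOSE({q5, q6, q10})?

{q2, q4, q5, q6, q7, q8, q10, q12, q13, q14, q15}

Start with {q5, q6, q10}.
From q5 via epsilon: add q13.
From q6 via epsilon: add q14.
From q10 via epsilon: add q8.
From q13 via epsilon: add q7.
From q14 via epsilon: add q4, q12, q15.
From q4 via epsilon: add q2.
No new states can be added; the closed set is {q2, q4, q5, q6, q7, q8, q10, q12, q13, q14, q15}.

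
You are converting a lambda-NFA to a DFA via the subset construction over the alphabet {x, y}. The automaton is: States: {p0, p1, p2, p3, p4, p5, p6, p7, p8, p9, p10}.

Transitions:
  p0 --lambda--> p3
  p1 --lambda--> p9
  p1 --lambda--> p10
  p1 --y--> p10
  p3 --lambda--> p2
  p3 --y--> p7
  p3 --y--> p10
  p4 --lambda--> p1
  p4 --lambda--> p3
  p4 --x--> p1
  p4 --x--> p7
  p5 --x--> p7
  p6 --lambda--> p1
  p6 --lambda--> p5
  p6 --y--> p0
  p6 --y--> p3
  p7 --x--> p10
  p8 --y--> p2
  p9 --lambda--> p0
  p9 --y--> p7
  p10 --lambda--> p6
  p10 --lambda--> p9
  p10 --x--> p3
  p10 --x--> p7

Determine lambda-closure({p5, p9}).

Start with {p5, p9}.
From p9 via lambda: add p0.
From p0 via lambda: add p3.
From p3 via lambda: add p2.
No new states can be added; the closed set is {p0, p2, p3, p5, p9}.

{p0, p2, p3, p5, p9}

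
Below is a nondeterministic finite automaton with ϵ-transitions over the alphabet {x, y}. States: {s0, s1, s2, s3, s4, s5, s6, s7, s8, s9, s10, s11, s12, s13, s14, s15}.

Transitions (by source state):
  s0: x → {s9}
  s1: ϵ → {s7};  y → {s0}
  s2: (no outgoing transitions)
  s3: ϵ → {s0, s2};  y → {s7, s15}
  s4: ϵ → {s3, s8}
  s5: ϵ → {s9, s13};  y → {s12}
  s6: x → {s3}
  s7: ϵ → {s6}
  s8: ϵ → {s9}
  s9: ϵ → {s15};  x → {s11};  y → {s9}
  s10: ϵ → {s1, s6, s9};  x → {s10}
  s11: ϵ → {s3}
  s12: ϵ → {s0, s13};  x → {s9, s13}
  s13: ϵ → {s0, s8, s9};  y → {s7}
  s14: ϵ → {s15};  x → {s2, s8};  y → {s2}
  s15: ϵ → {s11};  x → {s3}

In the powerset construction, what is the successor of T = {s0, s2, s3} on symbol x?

s0 on x → {s9}.
No x-transition from s2, s3.
Union after reading x: {s9}.
Now take the ϵ-closure:
From s9 via ϵ: add s15.
From s15 via ϵ: add s11.
From s11 via ϵ: add s3.
From s3 via ϵ: add s0, s2.
No new states can be added; the closed set is {s0, s2, s3, s9, s11, s15}.

{s0, s2, s3, s9, s11, s15}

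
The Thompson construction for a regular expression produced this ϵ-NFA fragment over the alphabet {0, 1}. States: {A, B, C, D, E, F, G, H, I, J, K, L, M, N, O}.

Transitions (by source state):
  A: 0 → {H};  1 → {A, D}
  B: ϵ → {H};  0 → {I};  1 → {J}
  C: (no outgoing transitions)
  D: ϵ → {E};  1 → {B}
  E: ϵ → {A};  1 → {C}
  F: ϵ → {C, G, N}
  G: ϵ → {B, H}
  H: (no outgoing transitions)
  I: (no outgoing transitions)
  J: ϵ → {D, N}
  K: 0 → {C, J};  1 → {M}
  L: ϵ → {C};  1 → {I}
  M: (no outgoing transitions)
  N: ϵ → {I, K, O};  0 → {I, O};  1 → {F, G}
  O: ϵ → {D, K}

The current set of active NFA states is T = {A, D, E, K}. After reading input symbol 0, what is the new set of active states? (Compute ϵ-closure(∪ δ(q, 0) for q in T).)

A on 0 → {H}.
K on 0 → {C, J}.
No 0-transition from D, E.
Union after reading 0: {C, H, J}.
Now take the ϵ-closure:
From J via ϵ: add D, N.
From D via ϵ: add E.
From N via ϵ: add I, K, O.
From E via ϵ: add A.
No new states can be added; the closed set is {A, C, D, E, H, I, J, K, N, O}.

{A, C, D, E, H, I, J, K, N, O}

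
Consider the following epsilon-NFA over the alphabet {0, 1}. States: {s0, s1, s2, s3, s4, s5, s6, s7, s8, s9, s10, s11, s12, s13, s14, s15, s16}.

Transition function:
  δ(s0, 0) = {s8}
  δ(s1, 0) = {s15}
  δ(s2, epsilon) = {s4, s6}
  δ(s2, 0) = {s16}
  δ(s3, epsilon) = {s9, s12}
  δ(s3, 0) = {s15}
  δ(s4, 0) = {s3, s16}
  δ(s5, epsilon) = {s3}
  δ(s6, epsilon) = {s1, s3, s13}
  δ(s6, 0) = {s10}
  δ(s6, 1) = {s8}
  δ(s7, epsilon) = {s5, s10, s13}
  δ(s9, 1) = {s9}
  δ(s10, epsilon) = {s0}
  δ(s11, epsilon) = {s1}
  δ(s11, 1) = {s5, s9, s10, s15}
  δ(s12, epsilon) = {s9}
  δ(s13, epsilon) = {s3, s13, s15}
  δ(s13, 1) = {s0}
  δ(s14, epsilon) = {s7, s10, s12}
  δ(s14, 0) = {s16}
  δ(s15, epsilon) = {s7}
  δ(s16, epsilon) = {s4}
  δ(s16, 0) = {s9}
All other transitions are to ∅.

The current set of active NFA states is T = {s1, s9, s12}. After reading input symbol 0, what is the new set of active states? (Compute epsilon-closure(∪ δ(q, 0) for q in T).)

{s0, s3, s5, s7, s9, s10, s12, s13, s15}

s1 on 0 → {s15}.
No 0-transition from s9, s12.
Union after reading 0: {s15}.
Now take the epsilon-closure:
From s15 via epsilon: add s7.
From s7 via epsilon: add s5, s10, s13.
From s5 via epsilon: add s3.
From s10 via epsilon: add s0.
From s3 via epsilon: add s9, s12.
No new states can be added; the closed set is {s0, s3, s5, s7, s9, s10, s12, s13, s15}.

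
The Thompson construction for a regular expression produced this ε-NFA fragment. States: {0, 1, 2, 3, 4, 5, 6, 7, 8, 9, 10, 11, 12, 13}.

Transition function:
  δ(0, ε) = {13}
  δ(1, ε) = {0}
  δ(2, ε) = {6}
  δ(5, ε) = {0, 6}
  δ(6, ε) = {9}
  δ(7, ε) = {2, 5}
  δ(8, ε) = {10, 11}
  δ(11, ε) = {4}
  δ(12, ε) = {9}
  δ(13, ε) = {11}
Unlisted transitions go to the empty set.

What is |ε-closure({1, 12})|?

Start with {1, 12}.
From 1 via ε: add 0.
From 12 via ε: add 9.
From 0 via ε: add 13.
From 13 via ε: add 11.
From 11 via ε: add 4.
ε-closure = {0, 1, 4, 9, 11, 12, 13}, which has 7 states.

7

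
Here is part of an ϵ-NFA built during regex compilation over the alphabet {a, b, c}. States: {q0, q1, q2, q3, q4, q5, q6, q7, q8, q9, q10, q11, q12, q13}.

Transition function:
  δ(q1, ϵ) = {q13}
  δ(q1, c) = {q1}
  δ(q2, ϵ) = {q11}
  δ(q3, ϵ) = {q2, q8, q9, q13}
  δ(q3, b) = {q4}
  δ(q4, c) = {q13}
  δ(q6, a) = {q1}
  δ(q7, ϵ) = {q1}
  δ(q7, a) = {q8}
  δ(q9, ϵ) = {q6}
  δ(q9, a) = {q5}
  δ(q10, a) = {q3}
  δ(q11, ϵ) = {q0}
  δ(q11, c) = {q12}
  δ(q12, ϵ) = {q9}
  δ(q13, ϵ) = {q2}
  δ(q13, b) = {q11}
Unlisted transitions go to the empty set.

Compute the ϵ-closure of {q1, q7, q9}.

Start with {q1, q7, q9}.
From q1 via ϵ: add q13.
From q9 via ϵ: add q6.
From q13 via ϵ: add q2.
From q2 via ϵ: add q11.
From q11 via ϵ: add q0.
No new states can be added; the closed set is {q0, q1, q2, q6, q7, q9, q11, q13}.

{q0, q1, q2, q6, q7, q9, q11, q13}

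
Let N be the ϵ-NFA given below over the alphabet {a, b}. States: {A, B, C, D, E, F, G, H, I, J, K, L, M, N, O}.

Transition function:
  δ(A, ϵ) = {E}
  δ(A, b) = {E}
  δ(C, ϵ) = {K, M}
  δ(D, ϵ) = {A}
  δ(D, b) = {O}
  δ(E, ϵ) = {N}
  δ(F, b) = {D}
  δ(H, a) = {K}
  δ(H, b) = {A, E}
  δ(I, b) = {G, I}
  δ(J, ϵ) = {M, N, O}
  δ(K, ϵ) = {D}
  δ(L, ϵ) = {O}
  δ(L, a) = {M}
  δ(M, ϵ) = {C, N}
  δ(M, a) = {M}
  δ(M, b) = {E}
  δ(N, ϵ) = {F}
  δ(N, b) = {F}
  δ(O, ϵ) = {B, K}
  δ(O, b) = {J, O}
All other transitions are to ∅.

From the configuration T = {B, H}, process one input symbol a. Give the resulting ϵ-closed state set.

{A, D, E, F, K, N}

H on a → {K}.
No a-transition from B.
Union after reading a: {K}.
Now take the ϵ-closure:
From K via ϵ: add D.
From D via ϵ: add A.
From A via ϵ: add E.
From E via ϵ: add N.
From N via ϵ: add F.
No new states can be added; the closed set is {A, D, E, F, K, N}.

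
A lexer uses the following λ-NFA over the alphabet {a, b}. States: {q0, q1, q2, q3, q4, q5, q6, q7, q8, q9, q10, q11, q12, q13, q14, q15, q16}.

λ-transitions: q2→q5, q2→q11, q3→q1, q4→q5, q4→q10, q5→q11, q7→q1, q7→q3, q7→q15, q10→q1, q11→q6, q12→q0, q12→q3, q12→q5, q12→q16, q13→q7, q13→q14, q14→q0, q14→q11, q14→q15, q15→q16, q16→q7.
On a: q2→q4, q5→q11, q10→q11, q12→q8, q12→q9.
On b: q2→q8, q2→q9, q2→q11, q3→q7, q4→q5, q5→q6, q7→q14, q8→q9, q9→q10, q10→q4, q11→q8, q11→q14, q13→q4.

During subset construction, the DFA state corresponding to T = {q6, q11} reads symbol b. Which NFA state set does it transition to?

q11 on b → {q8, q14}.
No b-transition from q6.
Union after reading b: {q8, q14}.
Now take the λ-closure:
From q14 via λ: add q0, q11, q15.
From q11 via λ: add q6.
From q15 via λ: add q16.
From q16 via λ: add q7.
From q7 via λ: add q1, q3.
No new states can be added; the closed set is {q0, q1, q3, q6, q7, q8, q11, q14, q15, q16}.

{q0, q1, q3, q6, q7, q8, q11, q14, q15, q16}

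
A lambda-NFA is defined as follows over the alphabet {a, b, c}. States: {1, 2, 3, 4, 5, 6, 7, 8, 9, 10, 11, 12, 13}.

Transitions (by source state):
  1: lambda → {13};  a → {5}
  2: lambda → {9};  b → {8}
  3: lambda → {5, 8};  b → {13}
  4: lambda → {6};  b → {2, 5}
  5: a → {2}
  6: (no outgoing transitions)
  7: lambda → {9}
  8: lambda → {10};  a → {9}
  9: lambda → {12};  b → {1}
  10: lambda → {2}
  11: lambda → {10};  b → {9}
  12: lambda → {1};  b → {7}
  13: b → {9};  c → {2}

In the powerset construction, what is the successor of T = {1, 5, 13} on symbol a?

1 on a → {5}.
5 on a → {2}.
No a-transition from 13.
Union after reading a: {2, 5}.
Now take the lambda-closure:
From 2 via lambda: add 9.
From 9 via lambda: add 12.
From 12 via lambda: add 1.
From 1 via lambda: add 13.
No new states can be added; the closed set is {1, 2, 5, 9, 12, 13}.

{1, 2, 5, 9, 12, 13}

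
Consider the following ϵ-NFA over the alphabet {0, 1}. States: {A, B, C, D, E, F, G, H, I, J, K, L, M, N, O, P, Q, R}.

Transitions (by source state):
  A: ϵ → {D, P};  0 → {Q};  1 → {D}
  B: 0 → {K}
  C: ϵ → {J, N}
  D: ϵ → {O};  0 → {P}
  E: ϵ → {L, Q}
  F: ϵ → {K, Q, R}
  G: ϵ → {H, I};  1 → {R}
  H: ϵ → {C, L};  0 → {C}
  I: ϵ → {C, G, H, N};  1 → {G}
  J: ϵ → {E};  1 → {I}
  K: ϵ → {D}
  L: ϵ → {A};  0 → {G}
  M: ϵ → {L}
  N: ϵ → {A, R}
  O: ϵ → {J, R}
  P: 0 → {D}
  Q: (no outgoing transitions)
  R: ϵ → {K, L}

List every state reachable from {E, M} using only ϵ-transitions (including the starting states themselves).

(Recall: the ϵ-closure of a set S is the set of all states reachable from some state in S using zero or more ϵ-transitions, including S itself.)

Start with {E, M}.
From E via ϵ: add L, Q.
From L via ϵ: add A.
From A via ϵ: add D, P.
From D via ϵ: add O.
From O via ϵ: add J, R.
From R via ϵ: add K.
No new states can be added; the closed set is {A, D, E, J, K, L, M, O, P, Q, R}.

{A, D, E, J, K, L, M, O, P, Q, R}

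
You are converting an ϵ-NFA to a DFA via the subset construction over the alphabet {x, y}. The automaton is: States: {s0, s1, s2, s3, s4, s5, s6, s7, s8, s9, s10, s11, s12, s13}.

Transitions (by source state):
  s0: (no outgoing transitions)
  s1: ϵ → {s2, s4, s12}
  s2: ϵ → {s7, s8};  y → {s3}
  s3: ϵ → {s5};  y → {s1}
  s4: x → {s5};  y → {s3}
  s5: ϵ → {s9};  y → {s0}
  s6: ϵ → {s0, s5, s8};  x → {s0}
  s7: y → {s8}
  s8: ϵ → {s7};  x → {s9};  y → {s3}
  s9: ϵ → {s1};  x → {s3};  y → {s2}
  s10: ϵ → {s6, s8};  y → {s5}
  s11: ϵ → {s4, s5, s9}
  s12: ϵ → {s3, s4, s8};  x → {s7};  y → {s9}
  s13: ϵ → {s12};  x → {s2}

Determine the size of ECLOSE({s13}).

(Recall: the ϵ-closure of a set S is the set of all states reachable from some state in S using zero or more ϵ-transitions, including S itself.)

10

Start with {s13}.
From s13 via ϵ: add s12.
From s12 via ϵ: add s3, s4, s8.
From s3 via ϵ: add s5.
From s8 via ϵ: add s7.
From s5 via ϵ: add s9.
From s9 via ϵ: add s1.
From s1 via ϵ: add s2.
ϵ-closure = {s1, s2, s3, s4, s5, s7, s8, s9, s12, s13}, which has 10 states.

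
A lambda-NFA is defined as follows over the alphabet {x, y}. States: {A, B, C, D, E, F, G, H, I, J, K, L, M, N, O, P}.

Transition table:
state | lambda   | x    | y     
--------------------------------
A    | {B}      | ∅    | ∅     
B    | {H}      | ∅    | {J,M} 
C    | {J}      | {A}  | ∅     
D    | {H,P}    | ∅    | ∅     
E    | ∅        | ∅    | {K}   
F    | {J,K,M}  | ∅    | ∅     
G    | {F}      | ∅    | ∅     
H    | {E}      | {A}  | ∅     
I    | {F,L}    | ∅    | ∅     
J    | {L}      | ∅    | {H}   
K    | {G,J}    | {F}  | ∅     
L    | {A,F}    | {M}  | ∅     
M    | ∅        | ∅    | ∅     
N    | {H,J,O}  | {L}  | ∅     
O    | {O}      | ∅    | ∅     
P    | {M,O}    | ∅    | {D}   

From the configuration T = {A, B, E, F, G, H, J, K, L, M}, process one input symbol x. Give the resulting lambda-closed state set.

{A, B, E, F, G, H, J, K, L, M}

H on x → {A}.
K on x → {F}.
L on x → {M}.
No x-transition from A, B, E, F, G, J, M.
Union after reading x: {A, F, M}.
Now take the lambda-closure:
From A via lambda: add B.
From F via lambda: add J, K.
From B via lambda: add H.
From J via lambda: add L.
From K via lambda: add G.
From H via lambda: add E.
No new states can be added; the closed set is {A, B, E, F, G, H, J, K, L, M}.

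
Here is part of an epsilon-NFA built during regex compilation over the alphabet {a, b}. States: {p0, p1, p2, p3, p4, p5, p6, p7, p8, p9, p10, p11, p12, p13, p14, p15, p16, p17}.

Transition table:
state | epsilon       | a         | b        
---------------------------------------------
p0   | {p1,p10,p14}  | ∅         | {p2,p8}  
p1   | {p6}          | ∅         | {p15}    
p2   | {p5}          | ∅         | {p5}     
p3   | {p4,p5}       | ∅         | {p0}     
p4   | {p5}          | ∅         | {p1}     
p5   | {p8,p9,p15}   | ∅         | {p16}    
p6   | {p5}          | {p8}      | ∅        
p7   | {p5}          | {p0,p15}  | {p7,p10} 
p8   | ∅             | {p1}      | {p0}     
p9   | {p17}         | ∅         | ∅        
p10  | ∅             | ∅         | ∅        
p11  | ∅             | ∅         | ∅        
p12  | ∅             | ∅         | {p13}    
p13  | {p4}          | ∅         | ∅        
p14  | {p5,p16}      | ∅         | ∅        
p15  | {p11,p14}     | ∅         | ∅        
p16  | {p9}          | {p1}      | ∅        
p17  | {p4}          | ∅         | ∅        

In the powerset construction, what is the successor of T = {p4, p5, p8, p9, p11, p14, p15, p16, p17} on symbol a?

p8 on a → {p1}.
p16 on a → {p1}.
No a-transition from p4, p5, p9, p11, p14, p15, p17.
Union after reading a: {p1}.
Now take the epsilon-closure:
From p1 via epsilon: add p6.
From p6 via epsilon: add p5.
From p5 via epsilon: add p8, p9, p15.
From p9 via epsilon: add p17.
From p15 via epsilon: add p11, p14.
From p14 via epsilon: add p16.
From p17 via epsilon: add p4.
No new states can be added; the closed set is {p1, p4, p5, p6, p8, p9, p11, p14, p15, p16, p17}.

{p1, p4, p5, p6, p8, p9, p11, p14, p15, p16, p17}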